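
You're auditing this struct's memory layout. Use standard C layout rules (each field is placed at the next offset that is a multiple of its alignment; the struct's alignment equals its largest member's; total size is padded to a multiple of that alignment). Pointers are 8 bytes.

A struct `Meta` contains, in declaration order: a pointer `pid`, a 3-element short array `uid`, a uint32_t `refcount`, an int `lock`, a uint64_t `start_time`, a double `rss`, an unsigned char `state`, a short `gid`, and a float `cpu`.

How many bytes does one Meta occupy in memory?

@0: pid [8B, align 8] → 8
@8: uid [6B, align 2] → 14
+2 pad (align 4)
@16: refcount [4B, align 4] → 20
@20: lock [4B, align 4] → 24
@24: start_time [8B, align 8] → 32
@32: rss [8B, align 8] → 40
@40: state [1B, align 1] → 41
+1 pad (align 2)
@42: gid [2B, align 2] → 44
@44: cpu [4B, align 4] → 48
size 48, align 8

48 bytes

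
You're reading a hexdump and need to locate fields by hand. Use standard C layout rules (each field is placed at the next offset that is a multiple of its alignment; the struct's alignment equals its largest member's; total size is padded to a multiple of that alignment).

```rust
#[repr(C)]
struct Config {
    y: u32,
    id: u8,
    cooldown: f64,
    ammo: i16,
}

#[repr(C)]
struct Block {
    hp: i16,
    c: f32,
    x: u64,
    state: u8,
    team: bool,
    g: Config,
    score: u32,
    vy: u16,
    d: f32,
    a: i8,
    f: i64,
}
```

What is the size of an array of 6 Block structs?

Config: 0..4  y  (4B, 4-aligned); 4..5  id  (1B, 1-aligned); 5..8  -- padding (3B); 8..16  cooldown  (8B, 8-aligned); 16..18  ammo  (2B, 2-aligned); 18..24  -- tail padding (6B); sizeof = 24, alignof = 8
0..2  hp  (2B, 2-aligned)
2..4  -- padding (2B)
4..8  c  (4B, 4-aligned)
8..16  x  (8B, 8-aligned)
16..17  state  (1B, 1-aligned)
17..18  team  (1B, 1-aligned)
18..24  -- padding (6B)
24..48  g  (24B, 8-aligned)
48..52  score  (4B, 4-aligned)
52..54  vy  (2B, 2-aligned)
54..56  -- padding (2B)
56..60  d  (4B, 4-aligned)
60..61  a  (1B, 1-aligned)
61..64  -- padding (3B)
64..72  f  (8B, 8-aligned)
sizeof = 72, alignof = 8
array of 6: 6 × 72 = 432

432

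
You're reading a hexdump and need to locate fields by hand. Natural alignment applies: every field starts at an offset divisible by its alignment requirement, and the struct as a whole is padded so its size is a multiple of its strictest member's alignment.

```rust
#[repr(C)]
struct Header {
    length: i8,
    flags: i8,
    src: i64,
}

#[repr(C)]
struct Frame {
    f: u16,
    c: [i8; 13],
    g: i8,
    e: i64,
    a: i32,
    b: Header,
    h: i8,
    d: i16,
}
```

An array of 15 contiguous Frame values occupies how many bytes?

840

Header: length at 0 (size 1, align 1) → ends 1; flags at 1 (size 1, align 1) → ends 2; pad 6 to align 8 for src; src at 8 (size 8, align 8) → ends 16; total 16 bytes, alignment 8
f at 0 (size 2, align 2) → ends 2
c at 2 (size 13, align 1) → ends 15
g at 15 (size 1, align 1) → ends 16
e at 16 (size 8, align 8) → ends 24
a at 24 (size 4, align 4) → ends 28
pad 4 to align 8 for b
b at 32 (size 16, align 8) → ends 48
h at 48 (size 1, align 1) → ends 49
pad 1 to align 2 for d
d at 50 (size 2, align 2) → ends 52
tail pad 4 to reach multiple of 8
total 56 bytes, alignment 8
array of 15: 15 × 56 = 840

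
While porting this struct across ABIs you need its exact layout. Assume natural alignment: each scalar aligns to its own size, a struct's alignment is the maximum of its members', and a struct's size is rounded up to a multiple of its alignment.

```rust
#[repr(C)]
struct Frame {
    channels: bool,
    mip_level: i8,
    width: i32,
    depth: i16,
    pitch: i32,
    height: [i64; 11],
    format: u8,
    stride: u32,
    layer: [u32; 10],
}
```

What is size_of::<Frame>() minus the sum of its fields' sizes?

7

channels at 0 (size 1, align 1) → ends 1
mip_level at 1 (size 1, align 1) → ends 2
pad 2 to align 4 for width
width at 4 (size 4, align 4) → ends 8
depth at 8 (size 2, align 2) → ends 10
pad 2 to align 4 for pitch
pitch at 12 (size 4, align 4) → ends 16
height at 16 (size 88, align 8) → ends 104
format at 104 (size 1, align 1) → ends 105
pad 3 to align 4 for stride
stride at 108 (size 4, align 4) → ends 112
layer at 112 (size 40, align 4) → ends 152
total 152 bytes, alignment 8
data bytes 145, size 152 → padding 7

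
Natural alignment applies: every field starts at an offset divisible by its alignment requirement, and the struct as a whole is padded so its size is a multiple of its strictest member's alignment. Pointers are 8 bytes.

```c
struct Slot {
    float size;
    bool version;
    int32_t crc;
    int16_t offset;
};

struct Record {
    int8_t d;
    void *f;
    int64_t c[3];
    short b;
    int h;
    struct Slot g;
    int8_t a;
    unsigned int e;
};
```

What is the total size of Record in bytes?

72

Slot: 0..4  size  (4B, 4-aligned); 4..5  version  (1B, 1-aligned); 5..8  -- padding (3B); 8..12  crc  (4B, 4-aligned); 12..14  offset  (2B, 2-aligned); 14..16  -- tail padding (2B); sizeof = 16, alignof = 4
0..1  d  (1B, 1-aligned)
1..8  -- padding (7B)
8..16  f  (8B, 8-aligned)
16..40  c  (24B, 8-aligned)
40..42  b  (2B, 2-aligned)
42..44  -- padding (2B)
44..48  h  (4B, 4-aligned)
48..64  g  (16B, 4-aligned)
64..65  a  (1B, 1-aligned)
65..68  -- padding (3B)
68..72  e  (4B, 4-aligned)
sizeof = 72, alignof = 8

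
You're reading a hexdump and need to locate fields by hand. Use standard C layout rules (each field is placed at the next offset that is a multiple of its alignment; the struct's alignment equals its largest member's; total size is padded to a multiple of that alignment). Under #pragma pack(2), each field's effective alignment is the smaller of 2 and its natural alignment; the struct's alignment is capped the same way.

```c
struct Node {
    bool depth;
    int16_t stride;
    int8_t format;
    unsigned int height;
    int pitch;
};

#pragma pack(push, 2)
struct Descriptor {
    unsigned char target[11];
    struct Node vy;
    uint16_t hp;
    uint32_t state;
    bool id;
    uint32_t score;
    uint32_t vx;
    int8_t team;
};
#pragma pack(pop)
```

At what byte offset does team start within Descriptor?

44

Node: 0..1  depth  (1B, 1-aligned); 1..2  -- padding (1B); 2..4  stride  (2B, 2-aligned); 4..5  format  (1B, 1-aligned); 5..8  -- padding (3B); 8..12  height  (4B, 4-aligned); 12..16  pitch  (4B, 4-aligned); sizeof = 16, alignof = 4
0..11  target  (11B, 1-aligned)
11..12  -- padding (1B)
12..28  vy  (16B, 2-aligned)
28..30  hp  (2B, 2-aligned)
30..34  state  (4B, 2-aligned)
34..35  id  (1B, 1-aligned)
35..36  -- padding (1B)
36..40  score  (4B, 2-aligned)
40..44  vx  (4B, 2-aligned)
44..45  team  (1B, 1-aligned)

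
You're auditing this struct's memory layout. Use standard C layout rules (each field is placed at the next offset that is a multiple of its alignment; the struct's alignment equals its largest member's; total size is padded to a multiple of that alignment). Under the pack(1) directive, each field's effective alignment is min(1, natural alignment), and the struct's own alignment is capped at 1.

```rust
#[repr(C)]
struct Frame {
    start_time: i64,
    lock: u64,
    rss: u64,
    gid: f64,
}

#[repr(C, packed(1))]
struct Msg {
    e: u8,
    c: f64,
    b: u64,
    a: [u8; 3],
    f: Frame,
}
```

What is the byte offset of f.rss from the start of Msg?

Frame: start_time at 0 (size 8, align 8) → ends 8; lock at 8 (size 8, align 8) → ends 16; rss at 16 (size 8, align 8) → ends 24; gid at 24 (size 8, align 8) → ends 32; total 32 bytes, alignment 8
e at 0 (size 1, align 1) → ends 1
c at 1 (size 8, align 1) → ends 9
b at 9 (size 8, align 1) → ends 17
a at 17 (size 3, align 1) → ends 20
f at 20 (size 32, align 1) → ends 52
within Frame: rss at 16
20 + 16 = 36

36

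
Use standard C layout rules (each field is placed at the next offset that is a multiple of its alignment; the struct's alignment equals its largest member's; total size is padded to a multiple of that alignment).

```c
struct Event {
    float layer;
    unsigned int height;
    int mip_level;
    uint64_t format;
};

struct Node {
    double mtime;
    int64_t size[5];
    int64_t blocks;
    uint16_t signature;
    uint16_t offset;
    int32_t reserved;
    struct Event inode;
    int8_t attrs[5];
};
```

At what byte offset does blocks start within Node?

Event: 0..4  layer  (4B, 4-aligned); 4..8  height  (4B, 4-aligned); 8..12  mip_level  (4B, 4-aligned); 12..16  -- padding (4B); 16..24  format  (8B, 8-aligned); sizeof = 24, alignof = 8
0..8  mtime  (8B, 8-aligned)
8..48  size  (40B, 8-aligned)
48..56  blocks  (8B, 8-aligned)

48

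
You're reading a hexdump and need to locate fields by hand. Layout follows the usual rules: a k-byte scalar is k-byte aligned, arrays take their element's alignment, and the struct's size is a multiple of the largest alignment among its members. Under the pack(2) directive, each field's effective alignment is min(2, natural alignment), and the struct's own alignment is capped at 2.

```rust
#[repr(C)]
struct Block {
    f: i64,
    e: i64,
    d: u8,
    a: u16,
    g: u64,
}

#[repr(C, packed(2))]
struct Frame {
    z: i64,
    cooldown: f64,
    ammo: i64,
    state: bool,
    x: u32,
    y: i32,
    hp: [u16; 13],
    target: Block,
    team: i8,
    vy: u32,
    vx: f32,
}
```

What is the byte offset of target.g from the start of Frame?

Block: @0: f [8B, align 8] → 8; @8: e [8B, align 8] → 16; @16: d [1B, align 1] → 17; +1 pad (align 2); @18: a [2B, align 2] → 20; +4 pad (align 8); @24: g [8B, align 8] → 32; size 32, align 8
@0: z [8B, align 2] → 8
@8: cooldown [8B, align 2] → 16
@16: ammo [8B, align 2] → 24
@24: state [1B, align 1] → 25
+1 pad (align 2)
@26: x [4B, align 2] → 30
@30: y [4B, align 2] → 34
@34: hp [26B, align 2] → 60
@60: target [32B, align 2] → 92
within Block: g at 24
60 + 24 = 84

84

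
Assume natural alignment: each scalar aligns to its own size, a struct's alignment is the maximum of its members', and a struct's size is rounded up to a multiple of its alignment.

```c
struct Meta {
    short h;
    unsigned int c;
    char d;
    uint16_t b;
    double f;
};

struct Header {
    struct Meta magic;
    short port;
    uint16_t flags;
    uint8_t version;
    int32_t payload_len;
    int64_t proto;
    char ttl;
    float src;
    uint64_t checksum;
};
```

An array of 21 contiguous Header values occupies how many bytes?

Meta: 0..2  h  (2B, 2-aligned); 2..4  -- padding (2B); 4..8  c  (4B, 4-aligned); 8..9  d  (1B, 1-aligned); 9..10  -- padding (1B); 10..12  b  (2B, 2-aligned); 12..16  -- padding (4B); 16..24  f  (8B, 8-aligned); sizeof = 24, alignof = 8
0..24  magic  (24B, 8-aligned)
24..26  port  (2B, 2-aligned)
26..28  flags  (2B, 2-aligned)
28..29  version  (1B, 1-aligned)
29..32  -- padding (3B)
32..36  payload_len  (4B, 4-aligned)
36..40  -- padding (4B)
40..48  proto  (8B, 8-aligned)
48..49  ttl  (1B, 1-aligned)
49..52  -- padding (3B)
52..56  src  (4B, 4-aligned)
56..64  checksum  (8B, 8-aligned)
sizeof = 64, alignof = 8
array of 21: 21 × 64 = 1344

1344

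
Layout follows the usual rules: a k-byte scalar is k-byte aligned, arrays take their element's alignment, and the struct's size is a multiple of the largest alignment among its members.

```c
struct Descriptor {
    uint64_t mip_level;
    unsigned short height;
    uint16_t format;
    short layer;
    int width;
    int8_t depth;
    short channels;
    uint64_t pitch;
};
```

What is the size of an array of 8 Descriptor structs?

mip_level at 0 (size 8, align 8) → ends 8
height at 8 (size 2, align 2) → ends 10
format at 10 (size 2, align 2) → ends 12
layer at 12 (size 2, align 2) → ends 14
pad 2 to align 4 for width
width at 16 (size 4, align 4) → ends 20
depth at 20 (size 1, align 1) → ends 21
pad 1 to align 2 for channels
channels at 22 (size 2, align 2) → ends 24
pitch at 24 (size 8, align 8) → ends 32
total 32 bytes, alignment 8
array of 8: 8 × 32 = 256

256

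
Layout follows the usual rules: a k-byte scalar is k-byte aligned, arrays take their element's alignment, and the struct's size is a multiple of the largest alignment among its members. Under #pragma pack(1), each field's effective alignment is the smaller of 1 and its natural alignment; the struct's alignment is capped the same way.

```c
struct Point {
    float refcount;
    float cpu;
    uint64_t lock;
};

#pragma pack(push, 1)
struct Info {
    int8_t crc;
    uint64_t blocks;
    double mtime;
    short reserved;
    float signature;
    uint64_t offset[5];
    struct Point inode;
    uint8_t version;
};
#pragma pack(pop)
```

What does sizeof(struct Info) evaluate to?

Point: refcount at 0 (size 4, align 4) → ends 4; cpu at 4 (size 4, align 4) → ends 8; lock at 8 (size 8, align 8) → ends 16; total 16 bytes, alignment 8
crc at 0 (size 1, align 1) → ends 1
blocks at 1 (size 8, align 1) → ends 9
mtime at 9 (size 8, align 1) → ends 17
reserved at 17 (size 2, align 1) → ends 19
signature at 19 (size 4, align 1) → ends 23
offset at 23 (size 40, align 1) → ends 63
inode at 63 (size 16, align 1) → ends 79
version at 79 (size 1, align 1) → ends 80
total 80 bytes, alignment 1

80 bytes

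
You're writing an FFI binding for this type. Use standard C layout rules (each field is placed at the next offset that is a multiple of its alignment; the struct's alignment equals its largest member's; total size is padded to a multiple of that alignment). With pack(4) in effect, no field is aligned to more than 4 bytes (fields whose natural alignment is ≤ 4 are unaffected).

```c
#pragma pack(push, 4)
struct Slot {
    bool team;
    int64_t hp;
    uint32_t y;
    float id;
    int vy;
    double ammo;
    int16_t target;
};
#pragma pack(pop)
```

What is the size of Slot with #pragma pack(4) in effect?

36

0..1  team  (1B, 1-aligned)
1..4  -- padding (3B)
4..12  hp  (8B, 4-aligned)
12..16  y  (4B, 4-aligned)
16..20  id  (4B, 4-aligned)
20..24  vy  (4B, 4-aligned)
24..32  ammo  (8B, 4-aligned)
32..34  target  (2B, 2-aligned)
34..36  -- tail padding (2B)
sizeof = 36, alignof = 4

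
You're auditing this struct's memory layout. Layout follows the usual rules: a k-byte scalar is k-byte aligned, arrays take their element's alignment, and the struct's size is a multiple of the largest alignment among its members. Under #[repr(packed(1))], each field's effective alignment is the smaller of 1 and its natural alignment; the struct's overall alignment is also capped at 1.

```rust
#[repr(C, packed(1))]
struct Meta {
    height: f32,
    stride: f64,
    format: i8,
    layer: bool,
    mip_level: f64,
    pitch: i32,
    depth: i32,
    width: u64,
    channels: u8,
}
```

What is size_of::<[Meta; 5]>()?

195

0..4  height  (4B, 1-aligned)
4..12  stride  (8B, 1-aligned)
12..13  format  (1B, 1-aligned)
13..14  layer  (1B, 1-aligned)
14..22  mip_level  (8B, 1-aligned)
22..26  pitch  (4B, 1-aligned)
26..30  depth  (4B, 1-aligned)
30..38  width  (8B, 1-aligned)
38..39  channels  (1B, 1-aligned)
sizeof = 39, alignof = 1
array of 5: 5 × 39 = 195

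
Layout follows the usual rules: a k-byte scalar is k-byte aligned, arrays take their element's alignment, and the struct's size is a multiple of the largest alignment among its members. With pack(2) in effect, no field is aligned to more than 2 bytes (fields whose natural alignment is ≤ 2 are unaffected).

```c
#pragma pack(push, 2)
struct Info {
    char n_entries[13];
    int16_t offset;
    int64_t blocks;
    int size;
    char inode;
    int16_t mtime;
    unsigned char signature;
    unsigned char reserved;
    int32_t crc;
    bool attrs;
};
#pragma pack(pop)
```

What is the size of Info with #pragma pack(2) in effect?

0..13  n_entries  (13B, 1-aligned)
13..14  -- padding (1B)
14..16  offset  (2B, 2-aligned)
16..24  blocks  (8B, 2-aligned)
24..28  size  (4B, 2-aligned)
28..29  inode  (1B, 1-aligned)
29..30  -- padding (1B)
30..32  mtime  (2B, 2-aligned)
32..33  signature  (1B, 1-aligned)
33..34  reserved  (1B, 1-aligned)
34..38  crc  (4B, 2-aligned)
38..39  attrs  (1B, 1-aligned)
39..40  -- tail padding (1B)
sizeof = 40, alignof = 2

40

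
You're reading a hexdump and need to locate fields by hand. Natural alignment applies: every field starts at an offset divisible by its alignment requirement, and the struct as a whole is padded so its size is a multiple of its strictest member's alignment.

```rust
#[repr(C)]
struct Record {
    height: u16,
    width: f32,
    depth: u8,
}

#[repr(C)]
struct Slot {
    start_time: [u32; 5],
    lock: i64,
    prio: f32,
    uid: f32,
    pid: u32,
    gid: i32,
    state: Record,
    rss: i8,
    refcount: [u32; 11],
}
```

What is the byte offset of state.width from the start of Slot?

Record: height at 0 (size 2, align 2) → ends 2; pad 2 to align 4 for width; width at 4 (size 4, align 4) → ends 8; depth at 8 (size 1, align 1) → ends 9; tail pad 3 to reach multiple of 4; total 12 bytes, alignment 4
start_time at 0 (size 20, align 4) → ends 20
pad 4 to align 8 for lock
lock at 24 (size 8, align 8) → ends 32
prio at 32 (size 4, align 4) → ends 36
uid at 36 (size 4, align 4) → ends 40
pid at 40 (size 4, align 4) → ends 44
gid at 44 (size 4, align 4) → ends 48
state at 48 (size 12, align 4) → ends 60
within Record: width at 4
48 + 4 = 52

52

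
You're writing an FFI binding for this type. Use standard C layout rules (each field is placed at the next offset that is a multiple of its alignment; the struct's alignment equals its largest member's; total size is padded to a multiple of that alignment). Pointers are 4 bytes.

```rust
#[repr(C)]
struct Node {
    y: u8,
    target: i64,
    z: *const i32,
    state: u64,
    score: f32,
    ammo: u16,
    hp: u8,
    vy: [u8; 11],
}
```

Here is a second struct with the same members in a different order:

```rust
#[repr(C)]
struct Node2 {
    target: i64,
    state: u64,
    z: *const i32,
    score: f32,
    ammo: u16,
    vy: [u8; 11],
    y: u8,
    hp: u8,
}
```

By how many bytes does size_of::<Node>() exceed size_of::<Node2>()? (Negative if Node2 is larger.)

16

y at 0 (size 1, align 1) → ends 1
pad 7 to align 8 for target
target at 8 (size 8, align 8) → ends 16
z at 16 (size 4, align 4) → ends 20
pad 4 to align 8 for state
state at 24 (size 8, align 8) → ends 32
score at 32 (size 4, align 4) → ends 36
ammo at 36 (size 2, align 2) → ends 38
hp at 38 (size 1, align 1) → ends 39
vy at 39 (size 11, align 1) → ends 50
tail pad 6 to reach multiple of 8
total 56 bytes, alignment 8
— Node2 —
target at 0 (size 8, align 8) → ends 8
state at 8 (size 8, align 8) → ends 16
z at 16 (size 4, align 4) → ends 20
score at 20 (size 4, align 4) → ends 24
ammo at 24 (size 2, align 2) → ends 26
vy at 26 (size 11, align 1) → ends 37
y at 37 (size 1, align 1) → ends 38
hp at 38 (size 1, align 1) → ends 39
tail pad 1 to reach multiple of 8
total 40 bytes, alignment 8
56 − 40 = 16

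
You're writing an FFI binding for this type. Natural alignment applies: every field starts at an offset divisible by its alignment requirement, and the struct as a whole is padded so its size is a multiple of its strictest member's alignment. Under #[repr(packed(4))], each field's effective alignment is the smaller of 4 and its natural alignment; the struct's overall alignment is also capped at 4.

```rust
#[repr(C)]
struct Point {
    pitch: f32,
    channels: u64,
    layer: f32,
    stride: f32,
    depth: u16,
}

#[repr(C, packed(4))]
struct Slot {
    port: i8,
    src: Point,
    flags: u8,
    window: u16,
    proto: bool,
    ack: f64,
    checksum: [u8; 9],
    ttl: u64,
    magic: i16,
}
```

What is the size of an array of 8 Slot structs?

Point: @0: pitch [4B, align 4] → 4; +4 pad (align 8); @8: channels [8B, align 8] → 16; @16: layer [4B, align 4] → 20; @20: stride [4B, align 4] → 24; @24: depth [2B, align 2] → 26; +6 tail pad (align 8); size 32, align 8
@0: port [1B, align 1] → 1
+3 pad (align 4)
@4: src [32B, align 4] → 36
@36: flags [1B, align 1] → 37
+1 pad (align 2)
@38: window [2B, align 2] → 40
@40: proto [1B, align 1] → 41
+3 pad (align 4)
@44: ack [8B, align 4] → 52
@52: checksum [9B, align 1] → 61
+3 pad (align 4)
@64: ttl [8B, align 4] → 72
@72: magic [2B, align 2] → 74
+2 tail pad (align 4)
size 76, align 4
array of 8: 8 × 76 = 608

608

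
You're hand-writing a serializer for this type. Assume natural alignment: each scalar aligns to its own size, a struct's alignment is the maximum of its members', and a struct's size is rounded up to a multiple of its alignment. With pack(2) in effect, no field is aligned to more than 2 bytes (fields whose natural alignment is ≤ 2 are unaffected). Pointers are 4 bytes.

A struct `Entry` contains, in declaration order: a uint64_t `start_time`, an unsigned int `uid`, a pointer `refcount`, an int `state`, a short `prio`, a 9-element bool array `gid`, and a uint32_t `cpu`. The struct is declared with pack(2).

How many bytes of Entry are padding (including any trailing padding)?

@0: start_time [8B, align 2] → 8
@8: uid [4B, align 2] → 12
@12: refcount [4B, align 2] → 16
@16: state [4B, align 2] → 20
@20: prio [2B, align 2] → 22
@22: gid [9B, align 1] → 31
+1 pad (align 2)
@32: cpu [4B, align 2] → 36
size 36, align 2
data bytes 35, size 36 → padding 1

1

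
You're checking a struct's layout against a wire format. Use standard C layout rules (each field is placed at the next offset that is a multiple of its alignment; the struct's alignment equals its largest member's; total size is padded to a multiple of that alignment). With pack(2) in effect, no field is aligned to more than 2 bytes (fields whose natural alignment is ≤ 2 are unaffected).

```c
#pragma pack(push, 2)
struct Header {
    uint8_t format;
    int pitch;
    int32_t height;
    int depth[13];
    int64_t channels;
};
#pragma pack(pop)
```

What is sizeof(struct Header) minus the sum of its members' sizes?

0..1  format  (1B, 1-aligned)
1..2  -- padding (1B)
2..6  pitch  (4B, 2-aligned)
6..10  height  (4B, 2-aligned)
10..62  depth  (52B, 2-aligned)
62..70  channels  (8B, 2-aligned)
sizeof = 70, alignof = 2
data bytes 69, size 70 → padding 1

1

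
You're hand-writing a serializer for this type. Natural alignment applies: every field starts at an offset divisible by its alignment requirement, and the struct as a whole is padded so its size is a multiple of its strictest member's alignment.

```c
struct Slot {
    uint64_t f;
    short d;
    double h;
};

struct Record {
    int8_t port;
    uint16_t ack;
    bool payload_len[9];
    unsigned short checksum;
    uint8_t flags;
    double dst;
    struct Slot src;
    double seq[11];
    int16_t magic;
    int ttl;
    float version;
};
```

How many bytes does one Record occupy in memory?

160 bytes

Slot: 0..8  f  (8B, 8-aligned); 8..10  d  (2B, 2-aligned); 10..16  -- padding (6B); 16..24  h  (8B, 8-aligned); sizeof = 24, alignof = 8
0..1  port  (1B, 1-aligned)
1..2  -- padding (1B)
2..4  ack  (2B, 2-aligned)
4..13  payload_len  (9B, 1-aligned)
13..14  -- padding (1B)
14..16  checksum  (2B, 2-aligned)
16..17  flags  (1B, 1-aligned)
17..24  -- padding (7B)
24..32  dst  (8B, 8-aligned)
32..56  src  (24B, 8-aligned)
56..144  seq  (88B, 8-aligned)
144..146  magic  (2B, 2-aligned)
146..148  -- padding (2B)
148..152  ttl  (4B, 4-aligned)
152..156  version  (4B, 4-aligned)
156..160  -- tail padding (4B)
sizeof = 160, alignof = 8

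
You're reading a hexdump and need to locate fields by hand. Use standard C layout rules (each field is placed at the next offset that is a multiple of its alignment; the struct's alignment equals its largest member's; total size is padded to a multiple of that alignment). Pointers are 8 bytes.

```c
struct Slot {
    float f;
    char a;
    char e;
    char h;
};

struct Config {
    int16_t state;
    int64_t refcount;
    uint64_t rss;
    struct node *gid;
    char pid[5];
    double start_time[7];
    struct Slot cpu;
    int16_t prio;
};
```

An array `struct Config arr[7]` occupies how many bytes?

784

Slot: 0..4  f  (4B, 4-aligned); 4..5  a  (1B, 1-aligned); 5..6  e  (1B, 1-aligned); 6..7  h  (1B, 1-aligned); 7..8  -- tail padding (1B); sizeof = 8, alignof = 4
0..2  state  (2B, 2-aligned)
2..8  -- padding (6B)
8..16  refcount  (8B, 8-aligned)
16..24  rss  (8B, 8-aligned)
24..32  gid  (8B, 8-aligned)
32..37  pid  (5B, 1-aligned)
37..40  -- padding (3B)
40..96  start_time  (56B, 8-aligned)
96..104  cpu  (8B, 4-aligned)
104..106  prio  (2B, 2-aligned)
106..112  -- tail padding (6B)
sizeof = 112, alignof = 8
array of 7: 7 × 112 = 784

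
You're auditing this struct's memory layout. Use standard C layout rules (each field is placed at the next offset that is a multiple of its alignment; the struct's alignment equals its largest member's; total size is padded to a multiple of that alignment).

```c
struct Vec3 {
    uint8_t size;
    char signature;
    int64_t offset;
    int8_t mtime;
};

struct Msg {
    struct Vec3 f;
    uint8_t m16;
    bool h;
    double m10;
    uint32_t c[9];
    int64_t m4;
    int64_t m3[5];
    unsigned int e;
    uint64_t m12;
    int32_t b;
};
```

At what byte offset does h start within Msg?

25

Vec3: 0..1  size  (1B, 1-aligned); 1..2  signature  (1B, 1-aligned); 2..8  -- padding (6B); 8..16  offset  (8B, 8-aligned); 16..17  mtime  (1B, 1-aligned); 17..24  -- tail padding (7B); sizeof = 24, alignof = 8
0..24  f  (24B, 8-aligned)
24..25  m16  (1B, 1-aligned)
25..26  h  (1B, 1-aligned)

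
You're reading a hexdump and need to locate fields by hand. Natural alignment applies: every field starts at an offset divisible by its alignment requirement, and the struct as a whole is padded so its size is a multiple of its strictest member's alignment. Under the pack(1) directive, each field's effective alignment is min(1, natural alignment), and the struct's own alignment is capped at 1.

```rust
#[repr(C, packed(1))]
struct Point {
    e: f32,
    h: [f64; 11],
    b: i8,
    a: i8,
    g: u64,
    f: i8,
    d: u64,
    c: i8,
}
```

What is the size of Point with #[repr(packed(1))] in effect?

e at 0 (size 4, align 1) → ends 4
h at 4 (size 88, align 1) → ends 92
b at 92 (size 1, align 1) → ends 93
a at 93 (size 1, align 1) → ends 94
g at 94 (size 8, align 1) → ends 102
f at 102 (size 1, align 1) → ends 103
d at 103 (size 8, align 1) → ends 111
c at 111 (size 1, align 1) → ends 112
total 112 bytes, alignment 1

112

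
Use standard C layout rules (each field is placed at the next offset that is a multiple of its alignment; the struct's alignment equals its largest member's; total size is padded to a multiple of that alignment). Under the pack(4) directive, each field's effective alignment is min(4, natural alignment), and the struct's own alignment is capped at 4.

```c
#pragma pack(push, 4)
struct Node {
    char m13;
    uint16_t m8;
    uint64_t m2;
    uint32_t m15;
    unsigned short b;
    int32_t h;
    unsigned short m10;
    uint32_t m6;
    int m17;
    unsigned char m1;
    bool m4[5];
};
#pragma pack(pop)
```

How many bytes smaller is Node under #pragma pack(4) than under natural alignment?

natural layout:
  m13 at 0 (size 1, align 1) → ends 1
  pad 1 to align 2 for m8
  m8 at 2 (size 2, align 2) → ends 4
  pad 4 to align 8 for m2
  m2 at 8 (size 8, align 8) → ends 16
  m15 at 16 (size 4, align 4) → ends 20
  b at 20 (size 2, align 2) → ends 22
  pad 2 to align 4 for h
  h at 24 (size 4, align 4) → ends 28
  m10 at 28 (size 2, align 2) → ends 30
  pad 2 to align 4 for m6
  m6 at 32 (size 4, align 4) → ends 36
  m17 at 36 (size 4, align 4) → ends 40
  m1 at 40 (size 1, align 1) → ends 41
  m4 at 41 (size 5, align 1) → ends 46
  tail pad 2 to reach multiple of 8
  total 48 bytes, alignment 8
packed(4) layout:
  m13 at 0 (size 1, align 1) → ends 1
  pad 1 to align 2 for m8
  m8 at 2 (size 2, align 2) → ends 4
  m2 at 4 (size 8, align 4) → ends 12
  m15 at 12 (size 4, align 4) → ends 16
  b at 16 (size 2, align 2) → ends 18
  pad 2 to align 4 for h
  h at 20 (size 4, align 4) → ends 24
  m10 at 24 (size 2, align 2) → ends 26
  pad 2 to align 4 for m6
  m6 at 28 (size 4, align 4) → ends 32
  m17 at 32 (size 4, align 4) → ends 36
  m1 at 36 (size 1, align 1) → ends 37
  m4 at 37 (size 5, align 1) → ends 42
  tail pad 2 to reach multiple of 4
  total 44 bytes, alignment 4
48 − 44 = 4

4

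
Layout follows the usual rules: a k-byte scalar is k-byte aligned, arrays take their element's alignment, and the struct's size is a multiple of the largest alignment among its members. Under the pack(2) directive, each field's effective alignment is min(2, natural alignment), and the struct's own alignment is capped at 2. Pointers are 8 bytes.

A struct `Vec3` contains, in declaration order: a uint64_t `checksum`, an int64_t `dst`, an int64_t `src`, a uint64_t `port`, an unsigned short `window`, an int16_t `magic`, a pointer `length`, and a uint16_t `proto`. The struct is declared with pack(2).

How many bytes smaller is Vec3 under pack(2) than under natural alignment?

10

natural layout:
  checksum at 0 (size 8, align 8) → ends 8
  dst at 8 (size 8, align 8) → ends 16
  src at 16 (size 8, align 8) → ends 24
  port at 24 (size 8, align 8) → ends 32
  window at 32 (size 2, align 2) → ends 34
  magic at 34 (size 2, align 2) → ends 36
  pad 4 to align 8 for length
  length at 40 (size 8, align 8) → ends 48
  proto at 48 (size 2, align 2) → ends 50
  tail pad 6 to reach multiple of 8
  total 56 bytes, alignment 8
packed(2) layout:
  checksum at 0 (size 8, align 2) → ends 8
  dst at 8 (size 8, align 2) → ends 16
  src at 16 (size 8, align 2) → ends 24
  port at 24 (size 8, align 2) → ends 32
  window at 32 (size 2, align 2) → ends 34
  magic at 34 (size 2, align 2) → ends 36
  length at 36 (size 8, align 2) → ends 44
  proto at 44 (size 2, align 2) → ends 46
  total 46 bytes, alignment 2
56 − 46 = 10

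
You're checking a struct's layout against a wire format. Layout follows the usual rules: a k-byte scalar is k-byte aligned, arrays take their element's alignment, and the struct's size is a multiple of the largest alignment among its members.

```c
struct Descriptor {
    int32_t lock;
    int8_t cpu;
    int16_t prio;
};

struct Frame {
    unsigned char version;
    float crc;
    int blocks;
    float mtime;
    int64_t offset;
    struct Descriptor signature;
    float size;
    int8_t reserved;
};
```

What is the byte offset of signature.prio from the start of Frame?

Descriptor: 0..4  lock  (4B, 4-aligned); 4..5  cpu  (1B, 1-aligned); 5..6  -- padding (1B); 6..8  prio  (2B, 2-aligned); sizeof = 8, alignof = 4
0..1  version  (1B, 1-aligned)
1..4  -- padding (3B)
4..8  crc  (4B, 4-aligned)
8..12  blocks  (4B, 4-aligned)
12..16  mtime  (4B, 4-aligned)
16..24  offset  (8B, 8-aligned)
24..32  signature  (8B, 4-aligned)
within Descriptor: prio at 6
24 + 6 = 30

30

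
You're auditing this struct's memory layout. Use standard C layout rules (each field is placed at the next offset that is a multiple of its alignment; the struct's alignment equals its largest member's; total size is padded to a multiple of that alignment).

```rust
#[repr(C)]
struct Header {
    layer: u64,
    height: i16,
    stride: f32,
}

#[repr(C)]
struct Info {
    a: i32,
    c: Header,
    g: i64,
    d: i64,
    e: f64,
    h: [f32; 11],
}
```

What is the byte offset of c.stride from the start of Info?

20

Header: @0: layer [8B, align 8] → 8; @8: height [2B, align 2] → 10; +2 pad (align 4); @12: stride [4B, align 4] → 16; size 16, align 8
@0: a [4B, align 4] → 4
+4 pad (align 8)
@8: c [16B, align 8] → 24
within Header: stride at 12
8 + 12 = 20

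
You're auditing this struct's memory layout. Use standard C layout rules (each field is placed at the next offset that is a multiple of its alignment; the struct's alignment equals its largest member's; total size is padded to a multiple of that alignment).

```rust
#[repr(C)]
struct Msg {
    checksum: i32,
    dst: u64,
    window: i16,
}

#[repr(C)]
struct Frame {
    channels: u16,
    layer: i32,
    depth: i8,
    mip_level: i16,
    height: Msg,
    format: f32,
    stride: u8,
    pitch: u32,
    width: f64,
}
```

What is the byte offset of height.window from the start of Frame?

32

Msg: checksum at 0 (size 4, align 4) → ends 4; pad 4 to align 8 for dst; dst at 8 (size 8, align 8) → ends 16; window at 16 (size 2, align 2) → ends 18; tail pad 6 to reach multiple of 8; total 24 bytes, alignment 8
channels at 0 (size 2, align 2) → ends 2
pad 2 to align 4 for layer
layer at 4 (size 4, align 4) → ends 8
depth at 8 (size 1, align 1) → ends 9
pad 1 to align 2 for mip_level
mip_level at 10 (size 2, align 2) → ends 12
pad 4 to align 8 for height
height at 16 (size 24, align 8) → ends 40
within Msg: window at 16
16 + 16 = 32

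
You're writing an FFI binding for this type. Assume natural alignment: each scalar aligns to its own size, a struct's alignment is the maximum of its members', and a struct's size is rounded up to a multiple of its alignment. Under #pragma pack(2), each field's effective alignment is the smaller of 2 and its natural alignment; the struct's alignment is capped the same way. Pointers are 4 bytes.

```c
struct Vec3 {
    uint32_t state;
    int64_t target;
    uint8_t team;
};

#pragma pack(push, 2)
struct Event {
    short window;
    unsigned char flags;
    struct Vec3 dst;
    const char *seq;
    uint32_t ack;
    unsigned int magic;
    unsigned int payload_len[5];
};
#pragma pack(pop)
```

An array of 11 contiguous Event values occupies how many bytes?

660

Vec3: 0..4  state  (4B, 4-aligned); 4..8  -- padding (4B); 8..16  target  (8B, 8-aligned); 16..17  team  (1B, 1-aligned); 17..24  -- tail padding (7B); sizeof = 24, alignof = 8
0..2  window  (2B, 2-aligned)
2..3  flags  (1B, 1-aligned)
3..4  -- padding (1B)
4..28  dst  (24B, 2-aligned)
28..32  seq  (4B, 2-aligned)
32..36  ack  (4B, 2-aligned)
36..40  magic  (4B, 2-aligned)
40..60  payload_len  (20B, 2-aligned)
sizeof = 60, alignof = 2
array of 11: 11 × 60 = 660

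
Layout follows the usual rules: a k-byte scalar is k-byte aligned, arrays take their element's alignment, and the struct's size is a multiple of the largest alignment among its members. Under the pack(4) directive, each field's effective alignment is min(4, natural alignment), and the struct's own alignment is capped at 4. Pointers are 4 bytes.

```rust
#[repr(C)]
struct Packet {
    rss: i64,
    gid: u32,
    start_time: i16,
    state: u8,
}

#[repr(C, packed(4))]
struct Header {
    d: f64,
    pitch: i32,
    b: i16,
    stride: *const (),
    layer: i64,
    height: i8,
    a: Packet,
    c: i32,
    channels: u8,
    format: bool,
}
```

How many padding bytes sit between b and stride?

2

Packet: rss at 0 (size 8, align 8) → ends 8; gid at 8 (size 4, align 4) → ends 12; start_time at 12 (size 2, align 2) → ends 14; state at 14 (size 1, align 1) → ends 15; tail pad 1 to reach multiple of 8; total 16 bytes, alignment 8
d at 0 (size 8, align 4) → ends 8
pitch at 8 (size 4, align 4) → ends 12
b at 12 (size 2, align 2) → ends 14
pad 2 to align 4 for stride
stride at 16 (size 4, align 4) → ends 20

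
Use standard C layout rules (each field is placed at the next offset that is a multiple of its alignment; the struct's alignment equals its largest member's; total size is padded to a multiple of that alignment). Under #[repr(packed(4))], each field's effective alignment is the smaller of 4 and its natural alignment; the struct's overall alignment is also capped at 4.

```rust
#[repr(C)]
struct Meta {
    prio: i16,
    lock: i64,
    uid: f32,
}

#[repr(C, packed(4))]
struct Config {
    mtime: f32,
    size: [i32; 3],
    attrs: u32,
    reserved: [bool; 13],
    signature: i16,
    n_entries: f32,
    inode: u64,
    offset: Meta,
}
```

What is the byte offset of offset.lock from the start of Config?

56

Meta: 0..2  prio  (2B, 2-aligned); 2..8  -- padding (6B); 8..16  lock  (8B, 8-aligned); 16..20  uid  (4B, 4-aligned); 20..24  -- tail padding (4B); sizeof = 24, alignof = 8
0..4  mtime  (4B, 4-aligned)
4..16  size  (12B, 4-aligned)
16..20  attrs  (4B, 4-aligned)
20..33  reserved  (13B, 1-aligned)
33..34  -- padding (1B)
34..36  signature  (2B, 2-aligned)
36..40  n_entries  (4B, 4-aligned)
40..48  inode  (8B, 4-aligned)
48..72  offset  (24B, 4-aligned)
within Meta: lock at 8
48 + 8 = 56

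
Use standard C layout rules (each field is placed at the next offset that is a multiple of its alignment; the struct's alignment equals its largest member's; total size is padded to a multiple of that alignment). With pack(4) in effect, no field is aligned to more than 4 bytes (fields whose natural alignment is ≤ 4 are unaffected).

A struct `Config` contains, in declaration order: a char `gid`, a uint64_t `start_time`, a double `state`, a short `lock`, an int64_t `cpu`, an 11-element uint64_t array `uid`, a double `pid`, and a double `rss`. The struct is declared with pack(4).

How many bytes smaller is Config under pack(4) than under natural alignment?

natural layout:
  @0: gid [1B, align 1] → 1
  +7 pad (align 8)
  @8: start_time [8B, align 8] → 16
  @16: state [8B, align 8] → 24
  @24: lock [2B, align 2] → 26
  +6 pad (align 8)
  @32: cpu [8B, align 8] → 40
  @40: uid [88B, align 8] → 128
  @128: pid [8B, align 8] → 136
  @136: rss [8B, align 8] → 144
  size 144, align 8
packed(4) layout:
  @0: gid [1B, align 1] → 1
  +3 pad (align 4)
  @4: start_time [8B, align 4] → 12
  @12: state [8B, align 4] → 20
  @20: lock [2B, align 2] → 22
  +2 pad (align 4)
  @24: cpu [8B, align 4] → 32
  @32: uid [88B, align 4] → 120
  @120: pid [8B, align 4] → 128
  @128: rss [8B, align 4] → 136
  size 136, align 4
144 − 136 = 8

8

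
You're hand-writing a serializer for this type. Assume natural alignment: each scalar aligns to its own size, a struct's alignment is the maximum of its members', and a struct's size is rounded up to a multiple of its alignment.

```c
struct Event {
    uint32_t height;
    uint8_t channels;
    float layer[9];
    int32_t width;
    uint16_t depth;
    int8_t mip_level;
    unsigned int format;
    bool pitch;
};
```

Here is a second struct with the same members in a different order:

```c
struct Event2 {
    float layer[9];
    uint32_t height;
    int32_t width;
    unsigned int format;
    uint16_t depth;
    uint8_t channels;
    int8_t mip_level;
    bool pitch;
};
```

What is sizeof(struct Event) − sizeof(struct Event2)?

height at 0 (size 4, align 4) → ends 4
channels at 4 (size 1, align 1) → ends 5
pad 3 to align 4 for layer
layer at 8 (size 36, align 4) → ends 44
width at 44 (size 4, align 4) → ends 48
depth at 48 (size 2, align 2) → ends 50
mip_level at 50 (size 1, align 1) → ends 51
pad 1 to align 4 for format
format at 52 (size 4, align 4) → ends 56
pitch at 56 (size 1, align 1) → ends 57
tail pad 3 to reach multiple of 4
total 60 bytes, alignment 4
— Event2 —
layer at 0 (size 36, align 4) → ends 36
height at 36 (size 4, align 4) → ends 40
width at 40 (size 4, align 4) → ends 44
format at 44 (size 4, align 4) → ends 48
depth at 48 (size 2, align 2) → ends 50
channels at 50 (size 1, align 1) → ends 51
mip_level at 51 (size 1, align 1) → ends 52
pitch at 52 (size 1, align 1) → ends 53
tail pad 3 to reach multiple of 4
total 56 bytes, alignment 4
60 − 56 = 4

4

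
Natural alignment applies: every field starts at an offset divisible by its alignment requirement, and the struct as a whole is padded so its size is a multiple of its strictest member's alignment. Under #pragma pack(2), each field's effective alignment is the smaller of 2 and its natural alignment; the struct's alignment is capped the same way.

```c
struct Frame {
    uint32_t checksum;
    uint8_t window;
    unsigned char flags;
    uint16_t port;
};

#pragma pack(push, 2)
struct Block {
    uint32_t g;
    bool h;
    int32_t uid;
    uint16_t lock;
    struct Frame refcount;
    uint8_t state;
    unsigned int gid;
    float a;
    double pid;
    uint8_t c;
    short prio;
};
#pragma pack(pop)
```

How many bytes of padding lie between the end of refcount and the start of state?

0

Frame: checksum at 0 (size 4, align 4) → ends 4; window at 4 (size 1, align 1) → ends 5; flags at 5 (size 1, align 1) → ends 6; port at 6 (size 2, align 2) → ends 8; total 8 bytes, alignment 4
g at 0 (size 4, align 2) → ends 4
h at 4 (size 1, align 1) → ends 5
pad 1 to align 2 for uid
uid at 6 (size 4, align 2) → ends 10
lock at 10 (size 2, align 2) → ends 12
refcount at 12 (size 8, align 2) → ends 20
state at 20 (size 1, align 1) → ends 21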